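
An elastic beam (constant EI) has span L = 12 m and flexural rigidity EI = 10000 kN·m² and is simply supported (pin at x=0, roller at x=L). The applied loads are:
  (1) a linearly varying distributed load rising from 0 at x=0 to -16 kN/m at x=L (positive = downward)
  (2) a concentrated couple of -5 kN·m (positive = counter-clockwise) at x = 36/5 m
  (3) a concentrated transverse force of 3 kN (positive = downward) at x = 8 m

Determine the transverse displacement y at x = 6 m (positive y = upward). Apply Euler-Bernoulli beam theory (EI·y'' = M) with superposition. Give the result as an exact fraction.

y(6) = 10421/50000 m

Load 1 — triangular load w₀=-16 kN/m (0→w₀ over full span):
  y_1 = -w₀x(7L⁴-10L²x²+3x⁴)/(360LEI) = -(-16)·6·(7·12⁴-10·12²·6²+3·6⁴)/(360·12·10000) = 27/125 m
Load 2 — applied couple M₀=-5 kN·m at a=36/5 m (b=L-a=24/5):
  y_2 = (M₀x³/(6L)+C₁x)/EI  [x≤a] with C₁=M₀(3b²-L²)/(6L)=26/5 = ((-5)·6³/(6·12)+(26/5)·6)/10000 = 81/50000 m
Load 3 — point force P=3 kN at a=8 m (b=L-a=4):
  y_3 = -Pbx(L²-b²-x²)/(6LEI)  [x≤a] = -3·4·6·(12²-4²-6²)/(6·12·10000) = -23/2500 m
Superposition: y = Σ y_i = 10421/50000 m ≈ 0.208420 m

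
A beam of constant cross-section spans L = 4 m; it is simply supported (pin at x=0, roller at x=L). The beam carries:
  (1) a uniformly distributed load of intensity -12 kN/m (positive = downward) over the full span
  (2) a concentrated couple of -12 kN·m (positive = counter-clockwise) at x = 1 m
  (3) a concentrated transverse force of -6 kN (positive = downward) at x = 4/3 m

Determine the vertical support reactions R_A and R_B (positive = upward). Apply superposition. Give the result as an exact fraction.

R_A = -31 kN, R_B = -23 kN

Load 1 — uniform load w=-12 kN/m over full span:
  R_A = wL/2 = (-12)·4/2 = -24 kN
  R_B = wL/2 = (-12)·4/2 = -24 kN
Load 2 — applied couple M₀=-12 kN·m at a=1 m (b=L-a=3):
  R_A = M₀/L = (-12)/4 = -3 kN
  R_B = -M₀/L = -(-12)/4 = 3 kN
Load 3 — point force P=-6 kN at a=4/3 m (b=L-a=8/3):
  R_A = Pb/L = (-6)·(8/3)/4 = -4 kN
  R_B = Pa/L = (-6)·(4/3)/4 = -2 kN
Superposition: R_A = -31 kN, R_B = -23 kN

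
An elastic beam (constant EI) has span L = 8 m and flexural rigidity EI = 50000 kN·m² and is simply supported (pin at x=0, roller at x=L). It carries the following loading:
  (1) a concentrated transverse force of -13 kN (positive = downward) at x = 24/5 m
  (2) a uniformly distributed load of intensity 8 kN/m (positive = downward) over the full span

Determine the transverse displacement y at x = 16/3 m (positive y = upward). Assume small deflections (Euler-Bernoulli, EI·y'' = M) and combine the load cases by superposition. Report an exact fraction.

y(16/3) = -481232/94921875 m

Load 1 — point force P=-13 kN at a=24/5 m (b=L-a=16/5):
  y_1 = -Pa(L-x)(2Lx-a²-x²)/(6LEI)  [x>a] = -(-13)·(24/5)·(8-(16/3))·(2·8·(16/3)-(24/5)²-(16/3)²)/(6·8·50000) = 24752/10546875 m
Load 2 — uniform load w=8 kN/m over full span:
  y_2 = -wx(L³-2Lx²+x³)/(24EI) = -8·(16/3)·(8³-2·8·(16/3)²+(16/3)³)/(24·50000) = -5632/759375 m
Superposition: y = Σ y_i = -481232/94921875 m ≈ -0.005070 m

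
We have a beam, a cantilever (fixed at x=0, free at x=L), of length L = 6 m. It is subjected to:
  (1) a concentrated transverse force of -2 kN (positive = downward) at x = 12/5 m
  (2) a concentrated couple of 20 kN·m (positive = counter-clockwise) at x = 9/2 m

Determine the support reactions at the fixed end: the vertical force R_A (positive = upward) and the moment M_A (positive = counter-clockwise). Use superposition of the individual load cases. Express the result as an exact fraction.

R_A = -2 kN, M_A = -124/5 kN·m

Load 1 — point force P=-2 kN at a=12/5 m (b=L-a=18/5):
  R_A = P = (-2) = -2 kN
  M_A = Pa = (-2)·(12/5) = -24/5 kN·m
Load 2 — applied couple M₀=20 kN·m at a=9/2 m (b=L-a=3/2):
  R_A = 0 kN
  M_A = -M₀ = -20 kN·m
Superposition: R_A = -2 kN, M_A = -124/5 kN·m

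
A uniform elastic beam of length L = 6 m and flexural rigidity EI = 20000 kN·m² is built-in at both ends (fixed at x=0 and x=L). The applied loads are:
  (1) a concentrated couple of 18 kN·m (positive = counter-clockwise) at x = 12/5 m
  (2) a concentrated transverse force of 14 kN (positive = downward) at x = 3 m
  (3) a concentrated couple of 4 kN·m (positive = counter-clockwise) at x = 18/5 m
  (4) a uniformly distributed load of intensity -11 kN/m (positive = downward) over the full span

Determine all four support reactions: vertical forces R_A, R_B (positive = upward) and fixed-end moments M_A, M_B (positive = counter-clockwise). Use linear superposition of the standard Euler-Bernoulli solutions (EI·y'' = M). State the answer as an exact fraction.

Load 1 — applied couple M₀=18 kN·m at a=12/5 m (b=L-a=18/5):
  R_A = 6M₀ab/L³ = 6·18·(12/5)·(18/5)/6³ = 108/25 kN
  M_A = M₀b(2a-b)/L² = 18·(18/5)·(2·(12/5)-(18/5))/6² = 54/25 kN·m
  R_B = -6M₀ab/L³ = -6·18·(12/5)·(18/5)/6³ = -108/25 kN
  M_B = M₀a(2b-a)/L² = 18·(12/5)·(2·(18/5)-(12/5))/6² = 144/25 kN·m
Load 2 — point force P=14 kN at a=3 m (b=L-a=3):
  R_A = Pb²(3a+b)/L³ = 14·3²·(3·3+3)/6³ = 7 kN
  M_A = Pab²/L² = 14·3·3²/6² = 21/2 kN·m
  R_B = Pa²(a+3b)/L³ = 14·3²·(3+3·3)/6³ = 7 kN
  M_B = -Pa²b/L² = -14·3²·3/6² = -21/2 kN·m
Load 3 — applied couple M₀=4 kN·m at a=18/5 m (b=L-a=12/5):
  R_A = 6M₀ab/L³ = 6·4·(18/5)·(12/5)/6³ = 24/25 kN
  M_A = M₀b(2a-b)/L² = 4·(12/5)·(2·(18/5)-(12/5))/6² = 32/25 kN·m
  R_B = -6M₀ab/L³ = -6·4·(18/5)·(12/5)/6³ = -24/25 kN
  M_B = M₀a(2b-a)/L² = 4·(18/5)·(2·(12/5)-(18/5))/6² = 12/25 kN·m
Load 4 — uniform load w=-11 kN/m over full span:
  R_A = wL/2 = (-11)·6/2 = -33 kN
  M_A = wL²/12 = (-11)·6²/12 = -33 kN·m
  R_B = wL/2 = (-11)·6/2 = -33 kN
  M_B = -wL²/12 = -(-11)·6²/12 = 33 kN·m
Superposition: R_A = -518/25 kN, M_A = -953/50 kN·m, R_B = -782/25 kN, M_B = 1437/50 kN·m

R_A = -518/25 kN, M_A = -953/50 kN·m, R_B = -782/25 kN, M_B = 1437/50 kN·m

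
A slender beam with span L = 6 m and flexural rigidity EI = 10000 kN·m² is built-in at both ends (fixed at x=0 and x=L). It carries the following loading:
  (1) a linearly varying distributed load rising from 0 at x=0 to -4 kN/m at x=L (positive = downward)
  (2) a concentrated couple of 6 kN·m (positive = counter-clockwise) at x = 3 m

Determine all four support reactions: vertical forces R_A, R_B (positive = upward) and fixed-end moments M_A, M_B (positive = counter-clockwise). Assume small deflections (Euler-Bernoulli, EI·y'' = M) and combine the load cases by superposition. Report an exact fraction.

Load 1 — triangular load w₀=-4 kN/m (0→w₀ over full span):
  R_A = 3w₀L/20 = 3·(-4)·6/20 = -18/5 kN
  M_A = w₀L²/30 = (-4)·6²/30 = -24/5 kN·m
  R_B = 7w₀L/20 = 7·(-4)·6/20 = -42/5 kN
  M_B = -w₀L²/20 = -(-4)·6²/20 = 36/5 kN·m
Load 2 — applied couple M₀=6 kN·m at a=3 m (b=L-a=3):
  R_A = 6M₀ab/L³ = 6·6·3·3/6³ = 3/2 kN
  M_A = M₀b(2a-b)/L² = 6·3·(2·3-3)/6² = 3/2 kN·m
  R_B = -6M₀ab/L³ = -6·6·3·3/6³ = -3/2 kN
  M_B = M₀a(2b-a)/L² = 6·3·(2·3-3)/6² = 3/2 kN·m
Superposition: R_A = -21/10 kN, M_A = -33/10 kN·m, R_B = -99/10 kN, M_B = 87/10 kN·m

R_A = -21/10 kN, M_A = -33/10 kN·m, R_B = -99/10 kN, M_B = 87/10 kN·m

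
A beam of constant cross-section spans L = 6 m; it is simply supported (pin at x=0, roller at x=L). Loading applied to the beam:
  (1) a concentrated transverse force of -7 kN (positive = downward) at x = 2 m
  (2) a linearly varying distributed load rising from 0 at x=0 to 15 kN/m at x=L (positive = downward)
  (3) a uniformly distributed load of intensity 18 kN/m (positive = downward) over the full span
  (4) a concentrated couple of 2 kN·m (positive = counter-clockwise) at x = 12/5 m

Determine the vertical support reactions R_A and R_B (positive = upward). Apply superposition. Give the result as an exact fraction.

R_A = 194/3 kN, R_B = 244/3 kN

Load 1 — point force P=-7 kN at a=2 m (b=L-a=4):
  R_A = Pb/L = (-7)·4/6 = -14/3 kN
  R_B = Pa/L = (-7)·2/6 = -7/3 kN
Load 2 — triangular load w₀=15 kN/m (0→w₀ over full span):
  R_A = w₀L/6 = 15·6/6 = 15 kN
  R_B = w₀L/3 = 15·6/3 = 30 kN
Load 3 — uniform load w=18 kN/m over full span:
  R_A = wL/2 = 18·6/2 = 54 kN
  R_B = wL/2 = 18·6/2 = 54 kN
Load 4 — applied couple M₀=2 kN·m at a=12/5 m (b=L-a=18/5):
  R_A = M₀/L = 2/6 = 1/3 kN
  R_B = -M₀/L = -2/6 = -1/3 kN
Superposition: R_A = 194/3 kN, R_B = 244/3 kN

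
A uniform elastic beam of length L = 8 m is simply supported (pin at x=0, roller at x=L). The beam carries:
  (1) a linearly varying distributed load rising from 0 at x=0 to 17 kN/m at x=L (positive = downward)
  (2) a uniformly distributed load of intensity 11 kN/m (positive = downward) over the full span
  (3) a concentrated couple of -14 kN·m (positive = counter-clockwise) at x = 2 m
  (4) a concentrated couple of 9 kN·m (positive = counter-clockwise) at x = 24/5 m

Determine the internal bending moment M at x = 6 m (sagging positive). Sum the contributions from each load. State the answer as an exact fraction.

Load 1 — triangular load w₀=17 kN/m (0→w₀ over full span):
  M_1 = w₀Lx/6 - w₀x³/(6L) = 17·8·6/6 - 17·6³/(6·8) = 119/2 kN·m
Load 2 — uniform load w=11 kN/m over full span:
  M_2 = wx(L-x)/2 = 11·6·(8-6)/2 = 66 kN·m
Load 3 — applied couple M₀=-14 kN·m at a=2 m (b=L-a=6):
  M_3 = M₀x/L - M₀  [x>a] = (-14)·6/8 - (-14) = 7/2 kN·m
Load 4 — applied couple M₀=9 kN·m at a=24/5 m (b=L-a=16/5):
  M_4 = M₀x/L - M₀  [x>a] = 9·6/8 - 9 = -9/4 kN·m
Superposition: M = Σ M_i = 507/4 kN·m ≈ 126.750000 kN·m

M(6) = 507/4 kN·m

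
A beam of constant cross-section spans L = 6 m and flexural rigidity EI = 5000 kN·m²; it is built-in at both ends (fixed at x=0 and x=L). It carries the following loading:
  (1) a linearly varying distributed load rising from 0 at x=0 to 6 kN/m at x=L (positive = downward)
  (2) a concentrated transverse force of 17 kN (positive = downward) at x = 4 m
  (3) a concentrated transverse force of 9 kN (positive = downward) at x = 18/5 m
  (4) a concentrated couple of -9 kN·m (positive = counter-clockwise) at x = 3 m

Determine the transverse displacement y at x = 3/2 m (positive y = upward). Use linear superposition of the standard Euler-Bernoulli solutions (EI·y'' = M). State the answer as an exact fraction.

Load 1 — triangular load w₀=6 kN/m (0→w₀ over full span):
  y_1 = -w₀x²(L-x)²(x+2L)/(120LEI) = -6·(3/2)²·(6-(3/2))²·((3/2)+2·6)/(120·6·5000) = -6561/6400000 m
Load 2 — point force P=17 kN at a=4 m (b=L-a=2):
  y_2 = -Pb²x²(3aL-(3a+b)x)/(6L³EI)  [x≤a] = -17·2²·(3/2)²·(3·4·6-(3·4+2)·(3/2))/(6·6³·5000) = -289/240000 m
Load 3 — point force P=9 kN at a=18/5 m (b=L-a=12/5):
  y_3 = -Pb²x²(3aL-(3a+b)x)/(6L³EI)  [x≤a] = -9·(12/5)²·(3/2)²·(3·(18/5)·6-(3·(18/5)+(12/5))·(3/2))/(6·6³·5000) = -81/100000 m
Load 4 — applied couple M₀=-9 kN·m at a=3 m (b=L-a=3):
  y_4 = (R_Ax³/6 - M_Ax²/2)/EI  [x≤a] with R_A=-9/4, M_A=-9/4 = ((-9/4)·(3/2)³/6 - (-9/4)·(3/2)²/2)/5000 = 81/320000 m
Superposition: y = Σ y_i = -10699/3840000 m ≈ -0.002786 m

y(3/2) = -10699/3840000 m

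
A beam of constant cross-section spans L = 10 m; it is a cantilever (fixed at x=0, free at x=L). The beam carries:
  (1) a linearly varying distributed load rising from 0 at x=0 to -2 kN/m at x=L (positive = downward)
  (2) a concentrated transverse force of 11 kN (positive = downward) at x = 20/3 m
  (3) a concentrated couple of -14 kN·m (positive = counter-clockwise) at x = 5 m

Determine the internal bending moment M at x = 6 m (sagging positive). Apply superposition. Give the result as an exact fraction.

Load 1 — triangular load w₀=-2 kN/m (0→w₀ over full span):
  M_1 = w₀Lx/2 - w₀L²/3 - w₀x³/(6L) = (-2)·10·6/2 - (-2)·10²/3 - (-2)·6³/(6·10) = 208/15 kN·m
Load 2 — point force P=11 kN at a=20/3 m (b=L-a=10/3):
  M_2 = -P(a-x)  [x≤a] = -11·((20/3)-6) = -22/3 kN·m
Load 3 — applied couple M₀=-14 kN·m at a=5 m (b=L-a=5):
  M_3 = 0  [x>a] = 0 kN·m
Superposition: M = Σ M_i = 98/15 kN·m ≈ 6.533333 kN·m

M(6) = 98/15 kN·m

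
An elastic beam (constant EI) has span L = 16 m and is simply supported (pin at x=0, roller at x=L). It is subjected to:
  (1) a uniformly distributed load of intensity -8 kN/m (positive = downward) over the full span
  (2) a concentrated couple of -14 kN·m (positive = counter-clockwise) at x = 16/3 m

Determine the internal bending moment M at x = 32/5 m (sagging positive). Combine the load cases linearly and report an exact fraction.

M(32/5) = -5934/25 kN·m

Load 1 — uniform load w=-8 kN/m over full span:
  M_1 = wx(L-x)/2 = (-8)·(32/5)·(16-(32/5))/2 = -6144/25 kN·m
Load 2 — applied couple M₀=-14 kN·m at a=16/3 m (b=L-a=32/3):
  M_2 = M₀x/L - M₀  [x>a] = (-14)·(32/5)/16 - (-14) = 42/5 kN·m
Superposition: M = Σ M_i = -5934/25 kN·m ≈ -237.360000 kN·m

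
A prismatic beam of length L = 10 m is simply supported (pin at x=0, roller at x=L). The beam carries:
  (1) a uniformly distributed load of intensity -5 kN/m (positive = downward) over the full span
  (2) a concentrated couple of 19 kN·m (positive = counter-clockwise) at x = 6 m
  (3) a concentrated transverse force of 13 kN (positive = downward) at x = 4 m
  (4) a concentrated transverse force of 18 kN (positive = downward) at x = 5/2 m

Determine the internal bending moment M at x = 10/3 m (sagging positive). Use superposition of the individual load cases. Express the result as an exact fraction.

M(10/3) = 61/9 kN·m

Load 1 — uniform load w=-5 kN/m over full span:
  M_1 = wx(L-x)/2 = (-5)·(10/3)·(10-(10/3))/2 = -500/9 kN·m
Load 2 — applied couple M₀=19 kN·m at a=6 m (b=L-a=4):
  M_2 = M₀x/L  [x≤a] = 19·(10/3)/10 = 19/3 kN·m
Load 3 — point force P=13 kN at a=4 m (b=L-a=6):
  M_3 = Pbx/L  [x≤a] = 13·6·(10/3)/10 = 26 kN·m
Load 4 — point force P=18 kN at a=5/2 m (b=L-a=15/2):
  M_4 = Pa(L-x)/L  [x>a] = 18·(5/2)·(10-(10/3))/10 = 30 kN·m
Superposition: M = Σ M_i = 61/9 kN·m ≈ 6.777778 kN·m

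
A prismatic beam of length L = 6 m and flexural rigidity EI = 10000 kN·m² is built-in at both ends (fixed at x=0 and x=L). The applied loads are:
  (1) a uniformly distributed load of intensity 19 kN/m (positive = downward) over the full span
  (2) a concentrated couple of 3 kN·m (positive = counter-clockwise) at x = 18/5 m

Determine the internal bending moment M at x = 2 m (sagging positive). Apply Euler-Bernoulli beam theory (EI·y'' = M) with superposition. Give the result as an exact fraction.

Load 1 — uniform load w=19 kN/m over full span:
  M_1 = wLx/2 - wL²/12 - wx²/2 = 19·6·2/2 - 19·6²/12 - 19·2²/2 = 19 kN·m
Load 2 — applied couple M₀=3 kN·m at a=18/5 m (b=L-a=12/5):
  M_2 = R_Ax - M_A  [x≤a] with R_A=18/25, M_A=24/25 = (18/25)·2 - (24/25) = 12/25 kN·m
Superposition: M = Σ M_i = 487/25 kN·m ≈ 19.480000 kN·m

M(2) = 487/25 kN·m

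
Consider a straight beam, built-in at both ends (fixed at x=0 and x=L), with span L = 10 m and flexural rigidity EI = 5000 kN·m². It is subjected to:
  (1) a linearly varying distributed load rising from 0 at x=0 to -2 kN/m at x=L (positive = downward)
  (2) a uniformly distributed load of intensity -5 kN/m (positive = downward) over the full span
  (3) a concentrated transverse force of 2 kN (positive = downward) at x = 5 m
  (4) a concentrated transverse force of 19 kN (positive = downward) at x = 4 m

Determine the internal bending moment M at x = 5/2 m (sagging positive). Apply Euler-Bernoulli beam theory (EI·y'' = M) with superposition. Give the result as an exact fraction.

Load 1 — triangular load w₀=-2 kN/m (0→w₀ over full span):
  M_1 = 3w₀Lx/20 - w₀L²/30 - w₀x³/(6L) = 3·(-2)·10·(5/2)/20 - (-2)·10²/30 - (-2)·(5/2)³/(6·10) = -5/16 kN·m
Load 2 — uniform load w=-5 kN/m over full span:
  M_2 = wLx/2 - wL²/12 - wx²/2 = (-5)·10·(5/2)/2 - (-5)·10²/12 - (-5)·(5/2)²/2 = -125/24 kN·m
Load 3 — point force P=2 kN at a=5 m (b=L-a=5):
  M_3 = Pb²(3a+b)x/L³ - Pab²/L²  [x≤a] = 2·5²·(3·5+5)·(5/2)/10³ - 2·5·5²/10² = 0 kN·m
Load 4 — point force P=19 kN at a=4 m (b=L-a=6):
  M_4 = Pb²(3a+b)x/L³ - Pab²/L²  [x≤a] = 19·6²·(3·4+6)·(5/2)/10³ - 19·4·6²/10² = 171/50 kN·m
Superposition: M = Σ M_i = -2521/1200 kN·m ≈ -2.100833 kN·m

M(5/2) = -2521/1200 kN·m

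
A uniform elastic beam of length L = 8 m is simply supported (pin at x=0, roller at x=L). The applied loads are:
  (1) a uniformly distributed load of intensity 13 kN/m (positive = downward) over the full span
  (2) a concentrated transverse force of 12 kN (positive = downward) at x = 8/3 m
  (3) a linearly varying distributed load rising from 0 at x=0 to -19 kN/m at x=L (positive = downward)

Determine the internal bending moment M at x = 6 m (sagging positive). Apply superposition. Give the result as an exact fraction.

M(6) = 39/2 kN·m

Load 1 — uniform load w=13 kN/m over full span:
  M_1 = wx(L-x)/2 = 13·6·(8-6)/2 = 78 kN·m
Load 2 — point force P=12 kN at a=8/3 m (b=L-a=16/3):
  M_2 = Pa(L-x)/L  [x>a] = 12·(8/3)·(8-6)/8 = 8 kN·m
Load 3 — triangular load w₀=-19 kN/m (0→w₀ over full span):
  M_3 = w₀Lx/6 - w₀x³/(6L) = (-19)·8·6/6 - (-19)·6³/(6·8) = -133/2 kN·m
Superposition: M = Σ M_i = 39/2 kN·m ≈ 19.500000 kN·m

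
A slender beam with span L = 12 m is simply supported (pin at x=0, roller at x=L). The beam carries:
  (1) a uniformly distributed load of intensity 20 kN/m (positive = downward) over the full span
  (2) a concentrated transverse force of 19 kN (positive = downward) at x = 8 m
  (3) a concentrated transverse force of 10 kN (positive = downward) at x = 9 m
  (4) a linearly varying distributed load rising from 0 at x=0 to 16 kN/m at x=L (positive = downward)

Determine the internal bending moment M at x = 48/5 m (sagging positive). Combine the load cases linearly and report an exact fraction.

M(48/5) = 48674/125 kN·m

Load 1 — uniform load w=20 kN/m over full span:
  M_1 = wx(L-x)/2 = 20·(48/5)·(12-(48/5))/2 = 1152/5 kN·m
Load 2 — point force P=19 kN at a=8 m (b=L-a=4):
  M_2 = Pa(L-x)/L  [x>a] = 19·8·(12-(48/5))/12 = 152/5 kN·m
Load 3 — point force P=10 kN at a=9 m (b=L-a=3):
  M_3 = Pa(L-x)/L  [x>a] = 10·9·(12-(48/5))/12 = 18 kN·m
Load 4 — triangular load w₀=16 kN/m (0→w₀ over full span):
  M_4 = w₀Lx/6 - w₀x³/(6L) = 16·12·(48/5)/6 - 16·(48/5)³/(6·12) = 13824/125 kN·m
Superposition: M = Σ M_i = 48674/125 kN·m ≈ 389.392000 kN·m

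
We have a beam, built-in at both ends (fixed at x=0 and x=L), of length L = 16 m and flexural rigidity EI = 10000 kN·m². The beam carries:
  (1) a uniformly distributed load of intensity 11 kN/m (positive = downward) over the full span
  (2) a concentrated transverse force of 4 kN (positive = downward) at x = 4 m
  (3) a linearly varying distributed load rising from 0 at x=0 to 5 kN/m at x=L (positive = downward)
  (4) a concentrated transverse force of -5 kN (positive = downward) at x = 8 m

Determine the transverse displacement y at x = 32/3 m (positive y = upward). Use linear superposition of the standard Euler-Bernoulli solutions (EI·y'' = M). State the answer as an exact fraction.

y(32/3) = -81592/455625 m

Load 1 — uniform load w=11 kN/m over full span:
  y_1 = -wx²(L-x)²/(24EI) = -11·(32/3)²·(16-(32/3))²/(24·10000) = -22528/151875 m
Load 2 — point force P=4 kN at a=4 m (b=L-a=12):
  y_2 = -Pa²(L-x)²(3bL-(3b+a)(L-x))/(6L³EI)  [x>a] = -4·4²·(16-(32/3))²·(3·12·16-(3·12+4)·(16-(32/3)))/(6·16³·10000) = -136/50625 m
Load 3 — triangular load w₀=5 kN/m (0→w₀ over full span):
  y_3 = -w₀x²(L-x)²(x+2L)/(120LEI) = -5·(32/3)²·(16-(32/3))²·((32/3)+2·16)/(120·16·10000) = -16384/455625 m
Load 4 — point force P=-5 kN at a=8 m (b=L-a=8):
  y_4 = -Pa²(L-x)²(3bL-(3b+a)(L-x))/(6L³EI)  [x>a] = -(-5)·8²·(16-(32/3))²·(3·8·16-(3·8+8)·(16-(32/3)))/(6·16³·10000) = 16/2025 m
Superposition: y = Σ y_i = -81592/455625 m ≈ -0.179077 m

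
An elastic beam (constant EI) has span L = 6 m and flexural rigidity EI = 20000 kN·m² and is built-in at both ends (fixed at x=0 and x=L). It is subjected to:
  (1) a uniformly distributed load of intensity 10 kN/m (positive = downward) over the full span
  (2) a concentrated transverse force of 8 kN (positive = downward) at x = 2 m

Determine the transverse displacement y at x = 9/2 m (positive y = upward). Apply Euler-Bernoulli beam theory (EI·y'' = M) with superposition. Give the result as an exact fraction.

Load 1 — uniform load w=10 kN/m over full span:
  y_1 = -wx²(L-x)²/(24EI) = -10·(9/2)²·(6-(9/2))²/(24·20000) = -243/256000 m
Load 2 — point force P=8 kN at a=2 m (b=L-a=4):
  y_2 = -Pa²(L-x)²(3bL-(3b+a)(L-x))/(6L³EI)  [x>a] = -8·2²·(6-(9/2))²·(3·4·6-(3·4+2)·(6-(9/2)))/(6·6³·20000) = -17/120000 m
Superposition: y = Σ y_i = -4189/3840000 m ≈ -0.001091 m

y(9/2) = -4189/3840000 m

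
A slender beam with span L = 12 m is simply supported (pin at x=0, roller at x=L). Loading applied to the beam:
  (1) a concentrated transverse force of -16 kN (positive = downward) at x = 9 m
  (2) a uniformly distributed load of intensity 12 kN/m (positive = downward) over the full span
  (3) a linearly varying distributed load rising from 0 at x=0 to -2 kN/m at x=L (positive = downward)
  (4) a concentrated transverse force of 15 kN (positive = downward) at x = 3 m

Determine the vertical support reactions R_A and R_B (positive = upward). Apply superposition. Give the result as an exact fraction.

R_A = 301/4 kN, R_B = 223/4 kN

Load 1 — point force P=-16 kN at a=9 m (b=L-a=3):
  R_A = Pb/L = (-16)·3/12 = -4 kN
  R_B = Pa/L = (-16)·9/12 = -12 kN
Load 2 — uniform load w=12 kN/m over full span:
  R_A = wL/2 = 12·12/2 = 72 kN
  R_B = wL/2 = 12·12/2 = 72 kN
Load 3 — triangular load w₀=-2 kN/m (0→w₀ over full span):
  R_A = w₀L/6 = (-2)·12/6 = -4 kN
  R_B = w₀L/3 = (-2)·12/3 = -8 kN
Load 4 — point force P=15 kN at a=3 m (b=L-a=9):
  R_A = Pb/L = 15·9/12 = 45/4 kN
  R_B = Pa/L = 15·3/12 = 15/4 kN
Superposition: R_A = 301/4 kN, R_B = 223/4 kN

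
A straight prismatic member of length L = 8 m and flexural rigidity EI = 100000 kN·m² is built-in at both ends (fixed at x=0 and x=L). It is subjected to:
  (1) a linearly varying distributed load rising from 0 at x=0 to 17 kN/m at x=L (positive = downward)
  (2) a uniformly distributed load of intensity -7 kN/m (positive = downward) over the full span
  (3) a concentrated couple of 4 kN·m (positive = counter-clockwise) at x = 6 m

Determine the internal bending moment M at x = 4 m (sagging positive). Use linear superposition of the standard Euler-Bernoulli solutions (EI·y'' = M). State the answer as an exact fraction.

Load 1 — triangular load w₀=17 kN/m (0→w₀ over full span):
  M_1 = 3w₀Lx/20 - w₀L²/30 - w₀x³/(6L) = 3·17·8·4/20 - 17·8²/30 - 17·4³/(6·8) = 68/3 kN·m
Load 2 — uniform load w=-7 kN/m over full span:
  M_2 = wLx/2 - wL²/12 - wx²/2 = (-7)·8·4/2 - (-7)·8²/12 - (-7)·4²/2 = -56/3 kN·m
Load 3 — applied couple M₀=4 kN·m at a=6 m (b=L-a=2):
  M_3 = R_Ax - M_A  [x≤a] with R_A=9/16, M_A=5/4 = (9/16)·4 - (5/4) = 1 kN·m
Superposition: M = Σ M_i = 5 kN·m ≈ 5.000000 kN·m

M(4) = 5 kN·m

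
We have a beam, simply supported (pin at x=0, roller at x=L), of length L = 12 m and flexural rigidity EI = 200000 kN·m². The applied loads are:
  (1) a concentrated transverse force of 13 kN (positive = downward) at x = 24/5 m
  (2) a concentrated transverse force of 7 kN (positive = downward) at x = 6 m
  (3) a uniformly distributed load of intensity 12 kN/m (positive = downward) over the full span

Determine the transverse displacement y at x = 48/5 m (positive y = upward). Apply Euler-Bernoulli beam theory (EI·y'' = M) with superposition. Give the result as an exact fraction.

Load 1 — point force P=13 kN at a=24/5 m (b=L-a=36/5):
  y_1 = -Pa(L-x)(2Lx-a²-x²)/(6LEI)  [x>a] = -13·(24/5)·(12-(48/5))·(2·12·(48/5)-(24/5)²-(48/5)²)/(6·12·200000) = -468/390625 m
Load 2 — point force P=7 kN at a=6 m (b=L-a=6):
  y_2 = -Pa(L-x)(2Lx-a²-x²)/(6LEI)  [x>a] = -7·6·(12-(48/5))·(2·12·(48/5)-6²-(48/5)²)/(6·12·200000) = -4473/6250000 m
Load 3 — uniform load w=12 kN/m over full span:
  y_3 = -wx(L³-2Lx²+x³)/(24EI) = -12·(48/5)·(12³-2·12·(48/5)²+(48/5)³)/(24·200000) = -18792/1953125 m
Superposition: y = Σ y_i = -360477/31250000 m ≈ -0.011535 m

y(48/5) = -360477/31250000 m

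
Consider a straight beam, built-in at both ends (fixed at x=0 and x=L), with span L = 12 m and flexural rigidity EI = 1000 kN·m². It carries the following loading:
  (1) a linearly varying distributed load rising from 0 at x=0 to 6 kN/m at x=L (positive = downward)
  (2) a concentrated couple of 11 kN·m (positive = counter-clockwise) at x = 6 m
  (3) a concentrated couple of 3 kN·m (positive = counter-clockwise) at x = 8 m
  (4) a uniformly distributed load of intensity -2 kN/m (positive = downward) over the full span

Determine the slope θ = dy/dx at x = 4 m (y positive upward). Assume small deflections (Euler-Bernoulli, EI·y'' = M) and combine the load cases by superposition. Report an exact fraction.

θ(4) = -53/3750 rad

Load 1 — triangular load w₀=6 kN/m (0→w₀ over full span):
  θ_1 = -w₀(2x(L-x)(L-2x)(x+2L)+x²(L-x)²)/(120LEI) = -6·(2·4·(12-4)·(12-2·4)·(4+2·12)+4²·(12-4)²)/(120·12·1000) = -64/1875 rad
Load 2 — applied couple M₀=11 kN·m at a=6 m (b=L-a=6):
  θ_2 = (R_Ax²/2 - M_Ax)/EI  [x≤a] with R_A=11/8, M_A=11/4 = ((11/8)·4²/2 - (11/4)·4)/1000 = 0 rad
Load 3 — applied couple M₀=3 kN·m at a=8 m (b=L-a=4):
  θ_3 = (R_Ax²/2 - M_Ax)/EI  [x≤a] with R_A=1/3, M_A=1 = ((1/3)·4²/2 - 1·4)/1000 = -1/750 rad
Load 4 — uniform load w=-2 kN/m over full span:
  θ_4 = -wx(L-x)(L-2x)/(12EI) = -(-2)·4·(12-4)·(12-2·4)/(12·1000) = 8/375 rad
Superposition: θ = Σ θ_i = -53/3750 rad ≈ -0.014133 rad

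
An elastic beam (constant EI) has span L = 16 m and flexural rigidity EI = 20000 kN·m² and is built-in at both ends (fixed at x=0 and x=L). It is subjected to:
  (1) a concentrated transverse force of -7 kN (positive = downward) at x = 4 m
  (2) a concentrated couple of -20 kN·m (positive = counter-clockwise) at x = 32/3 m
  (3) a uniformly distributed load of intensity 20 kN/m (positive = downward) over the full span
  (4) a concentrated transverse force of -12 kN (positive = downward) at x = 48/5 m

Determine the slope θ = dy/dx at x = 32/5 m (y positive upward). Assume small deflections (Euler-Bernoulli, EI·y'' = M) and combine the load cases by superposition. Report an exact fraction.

Load 1 — point force P=-7 kN at a=4 m (b=L-a=12):
  θ_1 = Pa²(L-x)(2bL-(3b+a)(L-x))/(2L³EI)  [x>a] = (-7)·4²·(16-(32/5))·(2·12·16-(3·12+4)·(16-(32/5)))/(2·16³·20000) = 0 rad
Load 2 — applied couple M₀=-20 kN·m at a=32/3 m (b=L-a=16/3):
  θ_2 = (R_Ax²/2 - M_Ax)/EI  [x≤a] with R_A=-5/3, M_A=-20/3 = ((-5/3)·(32/5)²/2 - (-20/3)·(32/5))/20000 = 4/9375 rad
Load 3 — uniform load w=20 kN/m over full span:
  θ_3 = -wx(L-x)(L-2x)/(12EI) = -20·(32/5)·(16-(32/5))·(16-2·(32/5))/(12·20000) = -256/15625 rad
Load 4 — point force P=-12 kN at a=48/5 m (b=L-a=32/5):
  θ_4 = -Pb²x(2aL-(3a+b)x)/(2L³EI)  [x≤a] = -(-12)·(32/5)²·(32/5)·(2·(48/5)·16-(3·(48/5)+(32/5))·(32/5))/(2·16³·20000) = 3072/1953125 rad
Superposition: θ = Σ θ_i = -84284/5859375 rad ≈ -0.014384 rad

θ(32/5) = -84284/5859375 rad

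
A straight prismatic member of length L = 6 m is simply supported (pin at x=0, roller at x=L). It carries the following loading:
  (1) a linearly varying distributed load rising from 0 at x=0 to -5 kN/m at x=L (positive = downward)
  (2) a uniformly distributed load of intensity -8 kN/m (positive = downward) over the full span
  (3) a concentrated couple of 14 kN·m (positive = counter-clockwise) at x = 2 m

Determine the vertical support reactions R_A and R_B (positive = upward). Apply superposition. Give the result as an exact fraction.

R_A = -80/3 kN, R_B = -109/3 kN

Load 1 — triangular load w₀=-5 kN/m (0→w₀ over full span):
  R_A = w₀L/6 = (-5)·6/6 = -5 kN
  R_B = w₀L/3 = (-5)·6/3 = -10 kN
Load 2 — uniform load w=-8 kN/m over full span:
  R_A = wL/2 = (-8)·6/2 = -24 kN
  R_B = wL/2 = (-8)·6/2 = -24 kN
Load 3 — applied couple M₀=14 kN·m at a=2 m (b=L-a=4):
  R_A = M₀/L = 14/6 = 7/3 kN
  R_B = -M₀/L = -14/6 = -7/3 kN
Superposition: R_A = -80/3 kN, R_B = -109/3 kN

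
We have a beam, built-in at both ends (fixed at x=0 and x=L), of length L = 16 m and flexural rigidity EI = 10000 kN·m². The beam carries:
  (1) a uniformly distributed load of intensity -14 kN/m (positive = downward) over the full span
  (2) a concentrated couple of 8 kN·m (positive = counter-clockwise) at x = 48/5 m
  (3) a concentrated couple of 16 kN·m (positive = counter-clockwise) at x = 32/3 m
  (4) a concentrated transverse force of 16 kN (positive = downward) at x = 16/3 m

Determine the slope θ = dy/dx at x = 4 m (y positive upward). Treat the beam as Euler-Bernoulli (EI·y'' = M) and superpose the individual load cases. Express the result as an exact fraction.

Load 1 — uniform load w=-14 kN/m over full span:
  θ_1 = -wx(L-x)(L-2x)/(12EI) = -(-14)·4·(16-4)·(16-2·4)/(12·10000) = 28/625 rad
Load 2 — applied couple M₀=8 kN·m at a=48/5 m (b=L-a=32/5):
  θ_2 = (R_Ax²/2 - M_Ax)/EI  [x≤a] with R_A=18/25, M_A=64/25 = ((18/25)·4²/2 - (64/25)·4)/10000 = -7/15625 rad
Load 3 — applied couple M₀=16 kN·m at a=32/3 m (b=L-a=16/3):
  θ_3 = (R_Ax²/2 - M_Ax)/EI  [x≤a] with R_A=4/3, M_A=16/3 = ((4/3)·4²/2 - (16/3)·4)/10000 = -2/1875 rad
Load 4 — point force P=16 kN at a=16/3 m (b=L-a=32/3):
  θ_4 = -Pb²x(2aL-(3a+b)x)/(2L³EI)  [x≤a] = -16·(32/3)²·4·(2·(16/3)·16-(3·(16/3)+(32/3))·4)/(2·16³·10000) = -32/5625 rad
Superposition: θ = Σ θ_i = 5287/140625 rad ≈ 0.037596 rad

θ(4) = 5287/140625 rad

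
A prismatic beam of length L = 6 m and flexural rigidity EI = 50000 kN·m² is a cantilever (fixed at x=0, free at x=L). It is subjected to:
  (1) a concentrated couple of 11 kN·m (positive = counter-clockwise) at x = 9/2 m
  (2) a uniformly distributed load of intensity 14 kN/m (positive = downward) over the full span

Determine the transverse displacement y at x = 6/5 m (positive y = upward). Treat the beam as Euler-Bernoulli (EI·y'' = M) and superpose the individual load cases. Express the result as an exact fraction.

y(6/5) = -47043/15625000 m

Load 1 — applied couple M₀=11 kN·m at a=9/2 m (b=L-a=3/2):
  y_1 = M₀x²/(2EI)  [x≤a] = 11·(6/5)²/(2·50000) = 99/625000 m
Load 2 — uniform load w=14 kN/m over full span:
  y_2 = -wx²(x²-4Lx+6L²)/(24EI) = -14·(6/5)²·((6/5)²-4·6·(6/5)+6·6²)/(24·50000) = -24759/7812500 m
Superposition: y = Σ y_i = -47043/15625000 m ≈ -0.003011 m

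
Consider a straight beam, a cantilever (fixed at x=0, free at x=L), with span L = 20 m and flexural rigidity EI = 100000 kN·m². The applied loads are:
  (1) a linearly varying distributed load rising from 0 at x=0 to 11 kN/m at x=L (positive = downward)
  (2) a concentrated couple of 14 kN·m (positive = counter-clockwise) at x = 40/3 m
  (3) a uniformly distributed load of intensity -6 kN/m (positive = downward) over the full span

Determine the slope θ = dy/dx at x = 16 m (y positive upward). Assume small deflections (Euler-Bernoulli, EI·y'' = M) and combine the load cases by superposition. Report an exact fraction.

Load 1 — triangular load w₀=11 kN/m (0→w₀ over full span):
  θ_1 = (w₀Lx²/4-w₀L²x/3-w₀x⁴/(24L))/EI = (11·20·16²/4-11·20²·16/3-11·16⁴/(24·20))/100000 = -5104/46875 rad
Load 2 — applied couple M₀=14 kN·m at a=40/3 m (b=L-a=20/3):
  θ_2 = M₀a/EI  [x>a] = 14·(40/3)/100000 = 7/3750 rad
Load 3 — uniform load w=-6 kN/m over full span:
  θ_3 = -wx(x²-3Lx+3L²)/(6EI) = -(-6)·16·(16²-3·20·16+3·20²)/(6·100000) = 248/3125 rad
Superposition: θ = Σ θ_i = -2593/93750 rad ≈ -0.027659 rad

θ(16) = -2593/93750 rad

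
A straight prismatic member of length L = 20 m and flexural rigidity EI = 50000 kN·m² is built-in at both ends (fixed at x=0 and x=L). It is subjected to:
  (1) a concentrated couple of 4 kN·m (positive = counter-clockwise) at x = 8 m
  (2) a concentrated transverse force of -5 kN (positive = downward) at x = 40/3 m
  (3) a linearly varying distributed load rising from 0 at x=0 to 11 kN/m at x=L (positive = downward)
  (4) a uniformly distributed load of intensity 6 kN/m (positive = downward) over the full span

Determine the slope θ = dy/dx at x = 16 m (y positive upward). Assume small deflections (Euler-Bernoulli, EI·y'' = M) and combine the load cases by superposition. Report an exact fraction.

Load 1 — applied couple M₀=4 kN·m at a=8 m (b=L-a=12):
  θ_1 = (R_Ax²/2 - M_Ax - M₀(x-a))/EI  [x>a] with R_A=36/125, M_A=12/25 = ((36/125)·16²/2 - (12/25)·16 - 4·(16-8))/50000 = -22/390625 rad
Load 2 — point force P=-5 kN at a=40/3 m (b=L-a=20/3):
  θ_2 = Pa²(L-x)(2bL-(3b+a)(L-x))/(2L³EI)  [x>a] = (-5)·(40/3)²·(20-16)·(2·(20/3)·20-(3·(20/3)+(40/3))·(20-16))/(2·20³·50000) = -2/3375 rad
Load 3 — triangular load w₀=11 kN/m (0→w₀ over full span):
  θ_3 = -w₀(2x(L-x)(L-2x)(x+2L)+x²(L-x)²)/(120LEI) = -11·(2·16·(20-16)·(20-2·16)·(16+2·20)+16²·(20-16)²)/(120·20·50000) = 352/46875 rad
Load 4 — uniform load w=6 kN/m over full span:
  θ_4 = -wx(L-x)(L-2x)/(12EI) = -6·16·(20-16)·(20-2·16)/(12·50000) = 24/3125 rad
Superposition: θ = Σ θ_i = 153356/10546875 rad ≈ 0.014540 rad

θ(16) = 153356/10546875 rad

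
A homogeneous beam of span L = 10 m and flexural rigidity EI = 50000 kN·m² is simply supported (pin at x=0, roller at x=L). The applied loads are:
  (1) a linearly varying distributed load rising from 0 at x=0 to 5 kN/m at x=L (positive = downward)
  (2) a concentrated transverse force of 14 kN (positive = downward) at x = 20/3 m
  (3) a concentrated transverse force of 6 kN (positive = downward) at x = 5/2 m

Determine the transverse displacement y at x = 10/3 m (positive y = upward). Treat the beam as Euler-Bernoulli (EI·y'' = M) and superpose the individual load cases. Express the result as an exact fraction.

y(10/3) = -13021/1166400 m

Load 1 — triangular load w₀=5 kN/m (0→w₀ over full span):
  y_1 = -w₀x(7L⁴-10L²x²+3x⁴)/(360LEI) = -5·(10/3)·(7·10⁴-10·10²·(10/3)²+3·(10/3)⁴)/(360·10·50000) = -4/729 m
Load 2 — point force P=14 kN at a=20/3 m (b=L-a=10/3):
  y_2 = -Pbx(L²-b²-x²)/(6LEI)  [x≤a] = -14·(10/3)·(10/3)·(10²-(10/3)²-(10/3)²)/(6·10·50000) = -49/12150 m
Load 3 — point force P=6 kN at a=5/2 m (b=L-a=15/2):
  y_3 = -Pa(L-x)(2Lx-a²-x²)/(6LEI)  [x>a] = -6·(5/2)·(10-(10/3))·(2·10·(10/3)-(5/2)²-(10/3)²)/(6·10·50000) = -71/43200 m
Superposition: y = Σ y_i = -13021/1166400 m ≈ -0.011163 m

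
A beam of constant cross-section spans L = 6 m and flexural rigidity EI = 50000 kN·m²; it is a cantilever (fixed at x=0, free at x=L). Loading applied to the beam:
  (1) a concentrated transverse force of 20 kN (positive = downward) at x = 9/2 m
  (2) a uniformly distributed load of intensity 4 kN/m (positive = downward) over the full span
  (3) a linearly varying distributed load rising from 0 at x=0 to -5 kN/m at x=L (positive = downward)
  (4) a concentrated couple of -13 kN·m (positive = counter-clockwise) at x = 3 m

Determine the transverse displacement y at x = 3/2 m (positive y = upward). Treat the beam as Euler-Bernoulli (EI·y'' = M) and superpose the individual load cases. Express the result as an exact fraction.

y(3/2) = -58293/25600000 m

Load 1 — point force P=20 kN at a=9/2 m (b=L-a=3/2):
  y_1 = -Px²(3a-x)/(6EI)  [x≤a] = -20·(3/2)²·(3·(9/2)-(3/2))/(6·50000) = -9/5000 m
Load 2 — uniform load w=4 kN/m over full span:
  y_2 = -wx²(x²-4Lx+6L²)/(24EI) = -4·(3/2)²·((3/2)²-4·6·(3/2)+6·6²)/(24·50000) = -2187/1600000 m
Load 3 — triangular load w₀=-5 kN/m (0→w₀ over full span):
  y_3 = (w₀Lx³/12-w₀L²x²/6-w₀x⁵/(120L))/EI = ((-5)·6·(3/2)³/12-(-5)·6²·(3/2)²/6-(-5)·(3/2)⁵/(120·6))/50000 = 30267/25600000 m
Load 4 — applied couple M₀=-13 kN·m at a=3 m (b=L-a=3):
  y_4 = M₀x²/(2EI)  [x≤a] = (-13)·(3/2)²/(2·50000) = -117/400000 m
Superposition: y = Σ y_i = -58293/25600000 m ≈ -0.002277 m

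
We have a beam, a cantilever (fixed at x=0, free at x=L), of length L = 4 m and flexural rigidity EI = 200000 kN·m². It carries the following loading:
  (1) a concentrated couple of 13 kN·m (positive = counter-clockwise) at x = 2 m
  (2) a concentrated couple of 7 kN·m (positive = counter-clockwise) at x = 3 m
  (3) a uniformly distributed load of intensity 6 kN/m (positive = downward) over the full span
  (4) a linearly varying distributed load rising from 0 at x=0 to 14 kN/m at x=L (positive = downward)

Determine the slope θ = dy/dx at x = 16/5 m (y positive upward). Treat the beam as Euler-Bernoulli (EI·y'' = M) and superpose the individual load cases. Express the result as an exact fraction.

Load 1 — applied couple M₀=13 kN·m at a=2 m (b=L-a=2):
  θ_1 = M₀a/EI  [x>a] = 13·2/200000 = 13/100000 rad
Load 2 — applied couple M₀=7 kN·m at a=3 m (b=L-a=1):
  θ_2 = M₀a/EI  [x>a] = 7·3/200000 = 21/200000 rad
Load 3 — uniform load w=6 kN/m over full span:
  θ_3 = -wx(x²-3Lx+3L²)/(6EI) = -6·(16/5)·((16/5)²-3·4·(16/5)+3·4²)/(6·200000) = -124/390625 rad
Load 4 — triangular load w₀=14 kN/m (0→w₀ over full span):
  θ_4 = (w₀Lx²/4-w₀L²x/3-w₀x⁴/(24L))/EI = (14·4·(16/5)²/4-14·4²·(16/5)/3-14·(16/5)⁴/(24·4))/200000 = -3248/5859375 rad
Superposition: θ = Σ θ_i = -238787/375000000 rad ≈ -0.000637 rad

θ(16/5) = -238787/375000000 rad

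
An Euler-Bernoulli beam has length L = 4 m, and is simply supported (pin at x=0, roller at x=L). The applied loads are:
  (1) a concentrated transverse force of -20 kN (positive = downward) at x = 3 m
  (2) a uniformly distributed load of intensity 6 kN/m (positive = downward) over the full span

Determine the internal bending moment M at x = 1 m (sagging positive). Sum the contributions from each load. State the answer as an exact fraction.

M(1) = 4 kN·m

Load 1 — point force P=-20 kN at a=3 m (b=L-a=1):
  M_1 = Pbx/L  [x≤a] = (-20)·1·1/4 = -5 kN·m
Load 2 — uniform load w=6 kN/m over full span:
  M_2 = wx(L-x)/2 = 6·1·(4-1)/2 = 9 kN·m
Superposition: M = Σ M_i = 4 kN·m ≈ 4.000000 kN·m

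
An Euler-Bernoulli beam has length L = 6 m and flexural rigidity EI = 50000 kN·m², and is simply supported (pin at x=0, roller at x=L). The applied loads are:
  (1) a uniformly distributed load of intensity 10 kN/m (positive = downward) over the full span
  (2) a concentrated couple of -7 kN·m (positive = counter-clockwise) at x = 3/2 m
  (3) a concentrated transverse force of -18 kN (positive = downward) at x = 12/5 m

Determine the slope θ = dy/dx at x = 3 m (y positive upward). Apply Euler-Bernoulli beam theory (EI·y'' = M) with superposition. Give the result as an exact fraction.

θ(3) = -6901/100000000 rad

Load 1 — uniform load w=10 kN/m over full span:
  θ_1 = -w(L³-6Lx²+4x³)/(24EI) = -10·(6³-6·6·3²+4·3³)/(24·50000) = 0 rad
Load 2 — applied couple M₀=-7 kN·m at a=3/2 m (b=L-a=9/2):
  θ_2 = (M₀x²/(2L)-M₀(x-a)+C₁)/EI  [x>a] with C₁=M₀(3b²-L²)/(6L)=-77/16 = ((-7)·3²/(2·6)-(-7)·(3-(3/2))+(-77/16))/50000 = 7/800000 rad
Load 3 — point force P=-18 kN at a=12/5 m (b=L-a=18/5):
  θ_3 = -Pa(2L²-6Lx+3x²+a²)/(6LEI)  [x>a] = -(-18)·(12/5)·(2·6²-6·6·3+3·3²+(12/5)²)/(6·6·50000) = -243/3125000 rad
Superposition: θ = Σ θ_i = -6901/100000000 rad ≈ -0.000069 rad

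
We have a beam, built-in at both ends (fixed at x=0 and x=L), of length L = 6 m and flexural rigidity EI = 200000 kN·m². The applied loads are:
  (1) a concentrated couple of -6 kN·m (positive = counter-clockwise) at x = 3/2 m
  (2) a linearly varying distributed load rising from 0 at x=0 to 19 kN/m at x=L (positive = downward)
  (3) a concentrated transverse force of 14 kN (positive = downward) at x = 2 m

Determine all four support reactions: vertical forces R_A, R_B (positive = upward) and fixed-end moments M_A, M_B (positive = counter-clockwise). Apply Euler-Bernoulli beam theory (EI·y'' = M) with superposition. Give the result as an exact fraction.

R_A = 28453/1080 kN, M_A = 13093/360 kN·m, R_B = 48227/1080 kN, M_B = -15227/360 kN·m

Load 1 — applied couple M₀=-6 kN·m at a=3/2 m (b=L-a=9/2):
  R_A = 6M₀ab/L³ = 6·(-6)·(3/2)·(9/2)/6³ = -9/8 kN
  M_A = M₀b(2a-b)/L² = (-6)·(9/2)·(2·(3/2)-(9/2))/6² = 9/8 kN·m
  R_B = -6M₀ab/L³ = -6·(-6)·(3/2)·(9/2)/6³ = 9/8 kN
  M_B = M₀a(2b-a)/L² = (-6)·(3/2)·(2·(9/2)-(3/2))/6² = -15/8 kN·m
Load 2 — triangular load w₀=19 kN/m (0→w₀ over full span):
  R_A = 3w₀L/20 = 3·19·6/20 = 171/10 kN
  M_A = w₀L²/30 = 19·6²/30 = 114/5 kN·m
  R_B = 7w₀L/20 = 7·19·6/20 = 399/10 kN
  M_B = -w₀L²/20 = -19·6²/20 = -171/5 kN·m
Load 3 — point force P=14 kN at a=2 m (b=L-a=4):
  R_A = Pb²(3a+b)/L³ = 14·4²·(3·2+4)/6³ = 280/27 kN
  M_A = Pab²/L² = 14·2·4²/6² = 112/9 kN·m
  R_B = Pa²(a+3b)/L³ = 14·2²·(2+3·4)/6³ = 98/27 kN
  M_B = -Pa²b/L² = -14·2²·4/6² = -56/9 kN·m
Superposition: R_A = 28453/1080 kN, M_A = 13093/360 kN·m, R_B = 48227/1080 kN, M_B = -15227/360 kN·m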